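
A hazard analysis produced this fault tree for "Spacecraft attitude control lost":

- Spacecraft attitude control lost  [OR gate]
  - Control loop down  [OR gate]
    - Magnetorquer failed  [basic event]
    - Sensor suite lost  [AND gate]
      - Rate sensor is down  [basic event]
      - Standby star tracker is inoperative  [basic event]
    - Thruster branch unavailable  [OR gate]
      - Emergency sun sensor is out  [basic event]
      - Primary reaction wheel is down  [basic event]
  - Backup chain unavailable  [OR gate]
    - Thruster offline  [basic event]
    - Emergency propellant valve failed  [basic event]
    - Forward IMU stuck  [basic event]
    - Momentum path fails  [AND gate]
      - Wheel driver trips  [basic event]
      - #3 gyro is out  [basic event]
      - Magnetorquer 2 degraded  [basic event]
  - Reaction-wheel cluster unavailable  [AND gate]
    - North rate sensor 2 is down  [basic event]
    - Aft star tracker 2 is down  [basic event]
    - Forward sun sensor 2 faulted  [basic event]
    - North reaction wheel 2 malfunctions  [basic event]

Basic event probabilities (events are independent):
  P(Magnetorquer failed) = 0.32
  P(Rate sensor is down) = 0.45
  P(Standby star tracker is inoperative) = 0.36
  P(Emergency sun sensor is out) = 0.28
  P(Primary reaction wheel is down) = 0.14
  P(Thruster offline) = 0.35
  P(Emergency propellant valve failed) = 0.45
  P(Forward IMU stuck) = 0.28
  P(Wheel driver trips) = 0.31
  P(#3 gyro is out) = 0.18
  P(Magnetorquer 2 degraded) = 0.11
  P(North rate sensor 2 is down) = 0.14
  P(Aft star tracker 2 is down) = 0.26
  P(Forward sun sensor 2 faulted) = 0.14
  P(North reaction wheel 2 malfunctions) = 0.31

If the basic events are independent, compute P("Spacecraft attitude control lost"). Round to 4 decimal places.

0.9099

P(Sensor suite lost) [AND] = 0.45 × 0.36 = 0.162000
P(Thruster branch unavailable) [OR] = 1 − (1−0.28) × (1−0.14) = 0.380800
P(Control loop down) [OR] = 1 − (1−0.32) × (1−0.162000) × (1−0.380800) = 0.647155
P(Momentum path fails) [AND] = 0.31 × 0.18 × 0.11 = 0.006138
P(Backup chain unavailable) [OR] = 1 − (1−0.35) × (1−0.45) × (1−0.28) × (1−0.006138) = 0.744180
P(Reaction-wheel cluster unavailable) [AND] = 0.14 × 0.26 × 0.14 × 0.31 = 0.001580
P(Spacecraft attitude control lost) [OR] = 1 − (1−0.647155) × (1−0.744180) × (1−0.001580) = 0.909878
Rounded to 4 decimal places: P(Spacecraft attitude control lost) ≈ 0.9099.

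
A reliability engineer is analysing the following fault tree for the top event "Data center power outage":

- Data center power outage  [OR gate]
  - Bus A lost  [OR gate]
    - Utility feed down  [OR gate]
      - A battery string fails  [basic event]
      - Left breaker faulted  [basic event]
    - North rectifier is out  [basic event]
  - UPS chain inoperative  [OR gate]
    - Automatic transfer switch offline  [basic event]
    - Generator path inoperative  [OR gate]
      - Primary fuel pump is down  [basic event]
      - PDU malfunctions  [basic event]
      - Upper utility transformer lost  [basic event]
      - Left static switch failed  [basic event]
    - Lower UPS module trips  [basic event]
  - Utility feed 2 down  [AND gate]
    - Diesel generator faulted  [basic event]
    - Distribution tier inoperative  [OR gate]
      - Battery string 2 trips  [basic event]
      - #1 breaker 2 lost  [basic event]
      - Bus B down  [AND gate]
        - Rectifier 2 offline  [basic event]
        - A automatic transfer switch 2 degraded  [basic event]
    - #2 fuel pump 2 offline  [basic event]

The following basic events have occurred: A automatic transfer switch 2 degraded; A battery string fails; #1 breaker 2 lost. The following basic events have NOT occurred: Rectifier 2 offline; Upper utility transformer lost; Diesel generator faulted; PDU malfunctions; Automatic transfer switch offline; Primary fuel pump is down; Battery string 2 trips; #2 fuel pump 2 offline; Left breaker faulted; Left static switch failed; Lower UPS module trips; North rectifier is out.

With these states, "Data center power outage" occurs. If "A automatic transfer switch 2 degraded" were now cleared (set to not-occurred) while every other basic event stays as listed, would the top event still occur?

Yes

Counterfactual: set "A automatic transfer switch 2 degraded" to not occurred.
Utility feed down [OR]: A battery string fails=occurs, Left breaker faulted=not → at least one input occurs → occurs.
Bus A lost [OR]: Utility feed down=occurs, North rectifier is out=not → at least one input occurs → occurs.
Generator path inoperative [OR]: Primary fuel pump is down=not, PDU malfunctions=not, Upper utility transformer lost=not, Left static switch failed=not → no input occurs → does not occur.
UPS chain inoperative [OR]: Automatic transfer switch offline=not, Generator path inoperative=not, Lower UPS module trips=not → no input occurs → does not occur.
Bus B down [AND]: Rectifier 2 offline=not, A automatic transfer switch 2 degraded=not → not all inputs occur → does not occur.
Distribution tier inoperative [OR]: Battery string 2 trips=not, #1 breaker 2 lost=occurs, Bus B down=not → at least one input occurs → occurs.
Utility feed 2 down [AND]: Diesel generator faulted=not, Distribution tier inoperative=occurs, #2 fuel pump 2 offline=not → not all inputs occur → does not occur.
Data center power outage [OR]: Bus A lost=occurs, UPS chain inoperative=not, Utility feed 2 down=not → at least one input occurs → occurs.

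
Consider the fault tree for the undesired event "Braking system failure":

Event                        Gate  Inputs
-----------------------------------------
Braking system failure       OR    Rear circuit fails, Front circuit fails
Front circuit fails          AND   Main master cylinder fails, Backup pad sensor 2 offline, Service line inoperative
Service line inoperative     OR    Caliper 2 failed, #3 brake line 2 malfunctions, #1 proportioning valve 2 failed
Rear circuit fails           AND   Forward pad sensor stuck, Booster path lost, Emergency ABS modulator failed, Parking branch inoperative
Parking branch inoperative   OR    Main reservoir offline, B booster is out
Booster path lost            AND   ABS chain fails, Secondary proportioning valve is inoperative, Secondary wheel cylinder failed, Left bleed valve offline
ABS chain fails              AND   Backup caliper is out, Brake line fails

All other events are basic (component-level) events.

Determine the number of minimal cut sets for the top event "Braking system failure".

5

ABS chain fails [AND]: one cut set from each child combined → 1 × 1 = 1 cut set(s).
Booster path lost [AND]: one cut set from each child combined → 1 × 1 × 1 × 1 = 1 cut set(s).
Parking branch inoperative [OR]: union of children's cut sets → 2 cut set(s).
Rear circuit fails [AND]: one cut set from each child combined → 1 × 1 × 1 × 2 = 2 cut set(s).
Service line inoperative [OR]: union of children's cut sets → 3 cut set(s).
Front circuit fails [AND]: one cut set from each child combined → 1 × 1 × 3 = 3 cut set(s).
Braking system failure [OR]: union of children's cut sets → 5 cut set(s).
Minimal cut sets: {Backup caliper is out, Brake line fails, Emergency ABS modulator failed, Forward pad sensor stuck, Left bleed valve offline, Main reservoir offline, Secondary proportioning valve is inoperative, Secondary wheel cylinder failed}; {B booster is out, Backup caliper is out, Brake line fails, Emergency ABS modulator failed, Forward pad sensor stuck, Left bleed valve offline, Secondary proportioning valve is inoperative, Secondary wheel cylinder failed}; {Backup pad sensor 2 offline, Caliper 2 failed, Main master cylinder fails}; {#3 brake line 2 malfunctions, Backup pad sensor 2 offline, Main master cylinder fails}; {#1 proportioning valve 2 failed, Backup pad sensor 2 offline, Main master cylinder fails}.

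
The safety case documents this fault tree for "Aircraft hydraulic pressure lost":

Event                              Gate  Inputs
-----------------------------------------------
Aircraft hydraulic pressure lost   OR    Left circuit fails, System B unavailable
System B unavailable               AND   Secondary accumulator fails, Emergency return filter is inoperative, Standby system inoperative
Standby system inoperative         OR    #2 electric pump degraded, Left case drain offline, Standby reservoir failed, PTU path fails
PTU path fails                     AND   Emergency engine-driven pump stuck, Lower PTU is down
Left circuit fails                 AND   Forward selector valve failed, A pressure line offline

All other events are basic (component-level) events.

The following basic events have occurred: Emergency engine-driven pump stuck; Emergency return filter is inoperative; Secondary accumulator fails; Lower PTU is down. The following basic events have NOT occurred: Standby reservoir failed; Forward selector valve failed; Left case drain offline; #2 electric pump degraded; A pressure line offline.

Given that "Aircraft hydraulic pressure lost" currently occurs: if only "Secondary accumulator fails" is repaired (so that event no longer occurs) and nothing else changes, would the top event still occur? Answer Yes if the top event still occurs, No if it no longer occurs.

Counterfactual: set "Secondary accumulator fails" to not occurred.
Left circuit fails [AND]: Forward selector valve failed=not, A pressure line offline=not → not all inputs occur → does not occur.
PTU path fails [AND]: Emergency engine-driven pump stuck=occurs, Lower PTU is down=occurs → all inputs occur → occurs.
Standby system inoperative [OR]: #2 electric pump degraded=not, Left case drain offline=not, Standby reservoir failed=not, PTU path fails=occurs → at least one input occurs → occurs.
System B unavailable [AND]: Secondary accumulator fails=not, Emergency return filter is inoperative=occurs, Standby system inoperative=occurs → not all inputs occur → does not occur.
Aircraft hydraulic pressure lost [OR]: Left circuit fails=not, System B unavailable=not → no input occurs → does not occur.

No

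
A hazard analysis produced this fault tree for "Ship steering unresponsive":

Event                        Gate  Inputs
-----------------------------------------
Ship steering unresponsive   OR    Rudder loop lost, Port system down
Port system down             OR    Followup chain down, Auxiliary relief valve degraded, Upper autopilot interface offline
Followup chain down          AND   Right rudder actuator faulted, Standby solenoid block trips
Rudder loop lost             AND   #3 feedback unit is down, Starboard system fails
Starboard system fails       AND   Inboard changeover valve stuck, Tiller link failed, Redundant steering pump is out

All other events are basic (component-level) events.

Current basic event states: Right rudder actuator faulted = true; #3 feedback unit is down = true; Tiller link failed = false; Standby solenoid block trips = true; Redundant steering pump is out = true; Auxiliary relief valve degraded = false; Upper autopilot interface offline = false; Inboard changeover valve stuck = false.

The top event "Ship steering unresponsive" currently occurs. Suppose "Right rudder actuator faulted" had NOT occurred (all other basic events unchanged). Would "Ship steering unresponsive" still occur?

No

Counterfactual: set "Right rudder actuator faulted" to not occurred.
Starboard system fails [AND]: Inboard changeover valve stuck=not, Tiller link failed=not, Redundant steering pump is out=occurs → not all inputs occur → does not occur.
Rudder loop lost [AND]: #3 feedback unit is down=occurs, Starboard system fails=not → not all inputs occur → does not occur.
Followup chain down [AND]: Right rudder actuator faulted=not, Standby solenoid block trips=occurs → not all inputs occur → does not occur.
Port system down [OR]: Followup chain down=not, Auxiliary relief valve degraded=not, Upper autopilot interface offline=not → no input occurs → does not occur.
Ship steering unresponsive [OR]: Rudder loop lost=not, Port system down=not → no input occurs → does not occur.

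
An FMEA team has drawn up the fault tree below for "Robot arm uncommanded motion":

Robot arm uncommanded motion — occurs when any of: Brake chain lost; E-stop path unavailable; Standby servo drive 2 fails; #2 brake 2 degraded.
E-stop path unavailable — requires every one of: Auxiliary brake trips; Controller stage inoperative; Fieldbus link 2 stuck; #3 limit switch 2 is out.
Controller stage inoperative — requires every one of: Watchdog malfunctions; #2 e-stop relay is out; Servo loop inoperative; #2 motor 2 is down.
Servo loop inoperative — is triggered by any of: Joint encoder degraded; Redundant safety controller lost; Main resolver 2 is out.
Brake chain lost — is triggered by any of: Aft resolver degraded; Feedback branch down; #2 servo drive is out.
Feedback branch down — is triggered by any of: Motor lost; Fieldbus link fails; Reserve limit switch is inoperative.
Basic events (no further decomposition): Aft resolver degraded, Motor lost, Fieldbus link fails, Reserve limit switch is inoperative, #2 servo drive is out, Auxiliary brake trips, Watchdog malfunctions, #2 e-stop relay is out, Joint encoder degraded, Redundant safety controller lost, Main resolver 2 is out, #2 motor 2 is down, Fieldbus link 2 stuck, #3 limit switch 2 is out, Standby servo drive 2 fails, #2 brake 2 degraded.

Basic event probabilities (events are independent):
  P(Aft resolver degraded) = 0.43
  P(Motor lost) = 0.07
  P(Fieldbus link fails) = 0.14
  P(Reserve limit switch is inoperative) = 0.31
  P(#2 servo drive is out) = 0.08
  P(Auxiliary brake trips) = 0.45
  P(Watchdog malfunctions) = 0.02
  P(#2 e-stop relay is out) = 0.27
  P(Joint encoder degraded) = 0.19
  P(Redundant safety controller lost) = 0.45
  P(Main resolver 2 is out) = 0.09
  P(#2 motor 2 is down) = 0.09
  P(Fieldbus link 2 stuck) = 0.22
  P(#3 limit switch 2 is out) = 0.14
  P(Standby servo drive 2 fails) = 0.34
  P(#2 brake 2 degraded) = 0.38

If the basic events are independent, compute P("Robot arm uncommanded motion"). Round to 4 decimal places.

0.8816

P(Feedback branch down) [OR] = 1 − (1−0.07) × (1−0.14) × (1−0.31) = 0.448138
P(Brake chain lost) [OR] = 1 − (1−0.43) × (1−0.448138) × (1−0.08) = 0.710604
P(Servo loop inoperative) [OR] = 1 − (1−0.19) × (1−0.45) × (1−0.09) = 0.594595
P(Controller stage inoperative) [AND] = 0.02 × 0.27 × 0.594595 × 0.09 = 0.000289
P(E-stop path unavailable) [AND] = 0.45 × 0.000289 × 0.22 × 0.14 = 0.000004
P(Robot arm uncommanded motion) [OR] = 1 − (1−0.710604) × (1−0.000004) × (1−0.34) × (1−0.38) = 0.881580
Rounded to 4 decimal places: P(Robot arm uncommanded motion) ≈ 0.8816.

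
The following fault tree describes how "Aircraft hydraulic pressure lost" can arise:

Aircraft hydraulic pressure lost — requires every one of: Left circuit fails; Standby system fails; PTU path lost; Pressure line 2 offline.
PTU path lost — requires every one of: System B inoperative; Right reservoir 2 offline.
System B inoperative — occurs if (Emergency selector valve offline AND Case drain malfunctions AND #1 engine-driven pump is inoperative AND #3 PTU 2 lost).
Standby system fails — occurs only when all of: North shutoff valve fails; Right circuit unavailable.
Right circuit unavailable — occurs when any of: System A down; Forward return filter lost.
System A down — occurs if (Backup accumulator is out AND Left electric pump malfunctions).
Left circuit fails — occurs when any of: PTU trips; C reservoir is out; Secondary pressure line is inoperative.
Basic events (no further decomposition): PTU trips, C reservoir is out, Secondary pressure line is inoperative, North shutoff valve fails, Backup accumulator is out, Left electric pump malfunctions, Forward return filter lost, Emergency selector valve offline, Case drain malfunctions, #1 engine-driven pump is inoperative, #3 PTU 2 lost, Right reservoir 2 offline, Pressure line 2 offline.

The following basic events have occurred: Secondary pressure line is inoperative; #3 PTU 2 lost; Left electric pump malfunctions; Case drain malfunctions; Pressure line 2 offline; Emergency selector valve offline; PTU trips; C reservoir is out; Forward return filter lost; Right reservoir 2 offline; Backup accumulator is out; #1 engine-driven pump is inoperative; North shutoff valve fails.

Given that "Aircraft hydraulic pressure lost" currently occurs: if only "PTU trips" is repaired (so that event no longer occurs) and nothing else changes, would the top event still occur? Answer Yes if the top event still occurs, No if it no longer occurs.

Yes

Counterfactual: set "PTU trips" to not occurred.
Left circuit fails [OR]: PTU trips=not, C reservoir is out=occurs, Secondary pressure line is inoperative=occurs → at least one input occurs → occurs.
System A down [AND]: Backup accumulator is out=occurs, Left electric pump malfunctions=occurs → all inputs occur → occurs.
Right circuit unavailable [OR]: System A down=occurs, Forward return filter lost=occurs → at least one input occurs → occurs.
Standby system fails [AND]: North shutoff valve fails=occurs, Right circuit unavailable=occurs → all inputs occur → occurs.
System B inoperative [AND]: Emergency selector valve offline=occurs, Case drain malfunctions=occurs, #1 engine-driven pump is inoperative=occurs, #3 PTU 2 lost=occurs → all inputs occur → occurs.
PTU path lost [AND]: System B inoperative=occurs, Right reservoir 2 offline=occurs → all inputs occur → occurs.
Aircraft hydraulic pressure lost [AND]: Left circuit fails=occurs, Standby system fails=occurs, PTU path lost=occurs, Pressure line 2 offline=occurs → all inputs occur → occurs.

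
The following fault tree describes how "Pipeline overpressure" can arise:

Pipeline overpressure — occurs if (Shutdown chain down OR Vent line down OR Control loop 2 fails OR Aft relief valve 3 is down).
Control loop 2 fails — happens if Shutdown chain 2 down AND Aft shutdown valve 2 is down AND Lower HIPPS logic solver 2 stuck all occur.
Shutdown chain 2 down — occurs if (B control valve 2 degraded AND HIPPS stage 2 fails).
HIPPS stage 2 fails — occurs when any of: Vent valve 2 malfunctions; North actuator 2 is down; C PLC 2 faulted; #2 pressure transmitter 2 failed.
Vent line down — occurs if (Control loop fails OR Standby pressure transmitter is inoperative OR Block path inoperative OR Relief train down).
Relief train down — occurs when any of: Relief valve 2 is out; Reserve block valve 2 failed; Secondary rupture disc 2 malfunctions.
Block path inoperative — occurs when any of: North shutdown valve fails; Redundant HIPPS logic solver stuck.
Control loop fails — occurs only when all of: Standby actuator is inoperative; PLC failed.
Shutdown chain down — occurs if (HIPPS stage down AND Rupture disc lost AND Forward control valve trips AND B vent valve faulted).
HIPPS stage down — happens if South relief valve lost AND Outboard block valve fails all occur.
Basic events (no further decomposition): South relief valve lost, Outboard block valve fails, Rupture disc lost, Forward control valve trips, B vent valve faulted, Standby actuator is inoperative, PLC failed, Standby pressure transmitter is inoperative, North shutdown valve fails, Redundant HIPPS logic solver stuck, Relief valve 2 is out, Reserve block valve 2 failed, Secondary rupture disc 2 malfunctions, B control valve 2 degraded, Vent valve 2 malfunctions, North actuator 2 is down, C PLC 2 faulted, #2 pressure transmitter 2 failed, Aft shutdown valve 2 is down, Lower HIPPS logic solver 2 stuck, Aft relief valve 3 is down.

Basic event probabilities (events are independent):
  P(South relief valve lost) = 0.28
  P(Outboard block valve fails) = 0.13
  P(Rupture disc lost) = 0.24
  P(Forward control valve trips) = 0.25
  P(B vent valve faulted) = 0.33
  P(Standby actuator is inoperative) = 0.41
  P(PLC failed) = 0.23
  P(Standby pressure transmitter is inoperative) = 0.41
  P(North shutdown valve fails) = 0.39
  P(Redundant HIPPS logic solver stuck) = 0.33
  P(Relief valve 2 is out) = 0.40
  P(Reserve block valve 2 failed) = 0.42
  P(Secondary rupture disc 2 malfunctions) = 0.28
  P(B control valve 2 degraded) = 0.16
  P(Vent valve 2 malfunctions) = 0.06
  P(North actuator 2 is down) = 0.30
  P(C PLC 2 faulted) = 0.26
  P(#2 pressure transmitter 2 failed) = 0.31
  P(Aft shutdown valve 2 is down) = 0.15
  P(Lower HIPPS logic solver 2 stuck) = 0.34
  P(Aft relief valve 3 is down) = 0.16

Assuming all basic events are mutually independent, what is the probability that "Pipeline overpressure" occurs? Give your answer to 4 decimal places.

P(HIPPS stage down) [AND] = 0.28 × 0.13 = 0.036400
P(Shutdown chain down) [AND] = 0.036400 × 0.24 × 0.25 × 0.33 = 0.000721
P(Control loop fails) [AND] = 0.41 × 0.23 = 0.094300
P(Block path inoperative) [OR] = 1 − (1−0.39) × (1−0.33) = 0.591300
P(Relief train down) [OR] = 1 − (1−0.40) × (1−0.42) × (1−0.28) = 0.749440
P(Vent line down) [OR] = 1 − (1−0.094300) × (1−0.41) × (1−0.591300) × (1−0.749440) = 0.945279
P(HIPPS stage 2 fails) [OR] = 1 − (1−0.06) × (1−0.30) × (1−0.26) × (1−0.31) = 0.664025
P(Shutdown chain 2 down) [AND] = 0.16 × 0.664025 = 0.106244
P(Control loop 2 fails) [AND] = 0.106244 × 0.15 × 0.34 = 0.005418
P(Pipeline overpressure) [OR] = 1 − (1−0.000721) × (1−0.945279) × (1−0.005418) × (1−0.16) = 0.954316
Rounded to 4 decimal places: P(Pipeline overpressure) ≈ 0.9543.

0.9543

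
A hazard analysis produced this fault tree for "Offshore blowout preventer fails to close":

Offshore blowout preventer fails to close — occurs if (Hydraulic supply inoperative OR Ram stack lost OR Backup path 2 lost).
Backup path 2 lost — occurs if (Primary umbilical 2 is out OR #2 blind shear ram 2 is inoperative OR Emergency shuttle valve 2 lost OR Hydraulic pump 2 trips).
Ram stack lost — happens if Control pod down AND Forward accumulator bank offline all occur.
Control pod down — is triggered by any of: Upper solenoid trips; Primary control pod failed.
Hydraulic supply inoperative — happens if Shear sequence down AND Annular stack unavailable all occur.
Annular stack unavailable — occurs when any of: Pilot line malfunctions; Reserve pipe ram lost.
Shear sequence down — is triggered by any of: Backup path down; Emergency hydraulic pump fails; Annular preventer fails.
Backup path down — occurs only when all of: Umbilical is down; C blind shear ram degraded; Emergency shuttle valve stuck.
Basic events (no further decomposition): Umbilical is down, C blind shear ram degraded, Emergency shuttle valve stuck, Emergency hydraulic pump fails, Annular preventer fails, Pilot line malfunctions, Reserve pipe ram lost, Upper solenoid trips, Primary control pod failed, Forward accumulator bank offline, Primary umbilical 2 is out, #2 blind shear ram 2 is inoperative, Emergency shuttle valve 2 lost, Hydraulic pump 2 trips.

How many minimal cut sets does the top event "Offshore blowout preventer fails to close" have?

12

Backup path down [AND]: one cut set from each child combined → 1 × 1 × 1 = 1 cut set(s).
Shear sequence down [OR]: union of children's cut sets → 3 cut set(s).
Annular stack unavailable [OR]: union of children's cut sets → 2 cut set(s).
Hydraulic supply inoperative [AND]: one cut set from each child combined → 3 × 2 = 6 cut set(s).
Control pod down [OR]: union of children's cut sets → 2 cut set(s).
Ram stack lost [AND]: one cut set from each child combined → 2 × 1 = 2 cut set(s).
Backup path 2 lost [OR]: union of children's cut sets → 4 cut set(s).
Offshore blowout preventer fails to close [OR]: union of children's cut sets → 12 cut set(s).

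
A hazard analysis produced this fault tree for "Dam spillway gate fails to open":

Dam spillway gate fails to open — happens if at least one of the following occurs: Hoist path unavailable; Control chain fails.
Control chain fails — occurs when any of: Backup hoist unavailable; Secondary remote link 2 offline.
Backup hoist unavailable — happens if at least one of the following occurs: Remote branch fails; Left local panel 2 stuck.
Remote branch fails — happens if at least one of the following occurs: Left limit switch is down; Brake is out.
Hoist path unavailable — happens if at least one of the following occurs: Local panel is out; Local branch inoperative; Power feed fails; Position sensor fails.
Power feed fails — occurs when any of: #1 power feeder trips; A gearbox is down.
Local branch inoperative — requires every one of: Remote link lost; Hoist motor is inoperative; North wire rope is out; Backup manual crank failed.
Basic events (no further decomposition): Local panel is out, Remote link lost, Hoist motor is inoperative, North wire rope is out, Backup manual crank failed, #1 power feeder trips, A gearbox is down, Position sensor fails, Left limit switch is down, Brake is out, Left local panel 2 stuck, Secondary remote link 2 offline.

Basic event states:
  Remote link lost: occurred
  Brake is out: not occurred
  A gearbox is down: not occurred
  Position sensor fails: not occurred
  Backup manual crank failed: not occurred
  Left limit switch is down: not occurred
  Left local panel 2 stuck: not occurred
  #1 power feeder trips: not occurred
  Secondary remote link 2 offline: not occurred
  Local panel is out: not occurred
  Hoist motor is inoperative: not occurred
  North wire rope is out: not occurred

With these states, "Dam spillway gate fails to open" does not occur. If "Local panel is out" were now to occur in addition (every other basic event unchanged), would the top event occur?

Yes

Counterfactual: set "Local panel is out" to occurred.
Local branch inoperative [AND]: Remote link lost=occurs, Hoist motor is inoperative=not, North wire rope is out=not, Backup manual crank failed=not → not all inputs occur → does not occur.
Power feed fails [OR]: #1 power feeder trips=not, A gearbox is down=not → no input occurs → does not occur.
Hoist path unavailable [OR]: Local panel is out=occurs, Local branch inoperative=not, Power feed fails=not, Position sensor fails=not → at least one input occurs → occurs.
Remote branch fails [OR]: Left limit switch is down=not, Brake is out=not → no input occurs → does not occur.
Backup hoist unavailable [OR]: Remote branch fails=not, Left local panel 2 stuck=not → no input occurs → does not occur.
Control chain fails [OR]: Backup hoist unavailable=not, Secondary remote link 2 offline=not → no input occurs → does not occur.
Dam spillway gate fails to open [OR]: Hoist path unavailable=occurs, Control chain fails=not → at least one input occurs → occurs.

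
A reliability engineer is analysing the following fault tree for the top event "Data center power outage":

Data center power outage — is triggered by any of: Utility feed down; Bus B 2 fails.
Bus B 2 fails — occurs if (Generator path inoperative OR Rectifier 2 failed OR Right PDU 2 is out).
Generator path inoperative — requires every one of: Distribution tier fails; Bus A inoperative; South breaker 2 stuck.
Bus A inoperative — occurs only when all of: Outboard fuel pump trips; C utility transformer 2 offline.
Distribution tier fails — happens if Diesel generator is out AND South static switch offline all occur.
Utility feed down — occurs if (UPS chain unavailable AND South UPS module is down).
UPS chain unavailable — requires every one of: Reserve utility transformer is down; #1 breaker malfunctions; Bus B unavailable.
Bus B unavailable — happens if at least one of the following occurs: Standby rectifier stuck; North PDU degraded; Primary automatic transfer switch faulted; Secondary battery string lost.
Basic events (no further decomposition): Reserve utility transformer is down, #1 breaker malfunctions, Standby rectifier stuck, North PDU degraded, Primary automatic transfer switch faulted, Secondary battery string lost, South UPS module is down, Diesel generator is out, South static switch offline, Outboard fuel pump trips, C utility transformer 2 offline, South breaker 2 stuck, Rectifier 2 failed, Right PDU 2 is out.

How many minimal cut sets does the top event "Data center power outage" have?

7

Bus B unavailable [OR]: union of children's cut sets → 4 cut set(s).
UPS chain unavailable [AND]: one cut set from each child combined → 1 × 1 × 4 = 4 cut set(s).
Utility feed down [AND]: one cut set from each child combined → 4 × 1 = 4 cut set(s).
Distribution tier fails [AND]: one cut set from each child combined → 1 × 1 = 1 cut set(s).
Bus A inoperative [AND]: one cut set from each child combined → 1 × 1 = 1 cut set(s).
Generator path inoperative [AND]: one cut set from each child combined → 1 × 1 × 1 = 1 cut set(s).
Bus B 2 fails [OR]: union of children's cut sets → 3 cut set(s).
Data center power outage [OR]: union of children's cut sets → 7 cut set(s).
Minimal cut sets: {#1 breaker malfunctions, Reserve utility transformer is down, South UPS module is down, Standby rectifier stuck}; {#1 breaker malfunctions, North PDU degraded, Reserve utility transformer is down, South UPS module is down}; {#1 breaker malfunctions, Primary automatic transfer switch faulted, Reserve utility transformer is down, South UPS module is down}; {#1 breaker malfunctions, Reserve utility transformer is down, Secondary battery string lost, South UPS module is down}; {C utility transformer 2 offline, Diesel generator is out, Outboard fuel pump trips, South breaker 2 stuck, South static switch offline}; {Rectifier 2 failed}; {Right PDU 2 is out}.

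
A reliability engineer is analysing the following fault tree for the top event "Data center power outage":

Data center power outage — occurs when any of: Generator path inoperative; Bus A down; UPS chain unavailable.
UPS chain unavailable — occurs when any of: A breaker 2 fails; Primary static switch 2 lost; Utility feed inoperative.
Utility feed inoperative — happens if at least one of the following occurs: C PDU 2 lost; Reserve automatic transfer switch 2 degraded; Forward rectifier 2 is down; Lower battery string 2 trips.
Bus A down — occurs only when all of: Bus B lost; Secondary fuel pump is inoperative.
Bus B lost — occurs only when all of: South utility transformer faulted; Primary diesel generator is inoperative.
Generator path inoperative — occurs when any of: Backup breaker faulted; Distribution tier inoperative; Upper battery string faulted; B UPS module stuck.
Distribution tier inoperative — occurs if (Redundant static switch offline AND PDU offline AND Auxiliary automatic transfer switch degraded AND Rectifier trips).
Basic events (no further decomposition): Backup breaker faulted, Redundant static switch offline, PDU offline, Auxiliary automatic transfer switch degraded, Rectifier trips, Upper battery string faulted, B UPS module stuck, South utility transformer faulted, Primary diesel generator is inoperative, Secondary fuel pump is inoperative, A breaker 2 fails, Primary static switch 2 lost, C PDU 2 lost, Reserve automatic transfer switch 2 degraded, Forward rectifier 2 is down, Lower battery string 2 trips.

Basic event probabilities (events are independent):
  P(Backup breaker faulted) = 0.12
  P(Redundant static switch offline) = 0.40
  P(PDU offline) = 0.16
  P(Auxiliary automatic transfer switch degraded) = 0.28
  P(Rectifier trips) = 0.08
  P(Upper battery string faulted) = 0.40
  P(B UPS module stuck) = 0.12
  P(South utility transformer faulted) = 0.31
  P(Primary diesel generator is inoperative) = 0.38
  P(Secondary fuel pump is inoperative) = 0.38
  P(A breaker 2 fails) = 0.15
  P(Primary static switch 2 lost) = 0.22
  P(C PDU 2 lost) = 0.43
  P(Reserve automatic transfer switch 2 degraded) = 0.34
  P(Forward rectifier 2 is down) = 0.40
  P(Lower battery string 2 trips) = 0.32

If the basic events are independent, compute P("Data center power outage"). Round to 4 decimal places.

P(Distribution tier inoperative) [AND] = 0.40 × 0.16 × 0.28 × 0.08 = 0.001434
P(Generator path inoperative) [OR] = 1 − (1−0.12) × (1−0.001434) × (1−0.40) × (1−0.12) = 0.536026
P(Bus B lost) [AND] = 0.31 × 0.38 = 0.117800
P(Bus A down) [AND] = 0.117800 × 0.38 = 0.044764
P(Utility feed inoperative) [OR] = 1 − (1−0.43) × (1−0.34) × (1−0.40) × (1−0.32) = 0.846510
P(UPS chain unavailable) [OR] = 1 − (1−0.15) × (1−0.22) × (1−0.846510) = 0.898236
P(Data center power outage) [OR] = 1 − (1−0.536026) × (1−0.044764) × (1−0.898236) = 0.954898
Rounded to 4 decimal places: P(Data center power outage) ≈ 0.9549.

0.9549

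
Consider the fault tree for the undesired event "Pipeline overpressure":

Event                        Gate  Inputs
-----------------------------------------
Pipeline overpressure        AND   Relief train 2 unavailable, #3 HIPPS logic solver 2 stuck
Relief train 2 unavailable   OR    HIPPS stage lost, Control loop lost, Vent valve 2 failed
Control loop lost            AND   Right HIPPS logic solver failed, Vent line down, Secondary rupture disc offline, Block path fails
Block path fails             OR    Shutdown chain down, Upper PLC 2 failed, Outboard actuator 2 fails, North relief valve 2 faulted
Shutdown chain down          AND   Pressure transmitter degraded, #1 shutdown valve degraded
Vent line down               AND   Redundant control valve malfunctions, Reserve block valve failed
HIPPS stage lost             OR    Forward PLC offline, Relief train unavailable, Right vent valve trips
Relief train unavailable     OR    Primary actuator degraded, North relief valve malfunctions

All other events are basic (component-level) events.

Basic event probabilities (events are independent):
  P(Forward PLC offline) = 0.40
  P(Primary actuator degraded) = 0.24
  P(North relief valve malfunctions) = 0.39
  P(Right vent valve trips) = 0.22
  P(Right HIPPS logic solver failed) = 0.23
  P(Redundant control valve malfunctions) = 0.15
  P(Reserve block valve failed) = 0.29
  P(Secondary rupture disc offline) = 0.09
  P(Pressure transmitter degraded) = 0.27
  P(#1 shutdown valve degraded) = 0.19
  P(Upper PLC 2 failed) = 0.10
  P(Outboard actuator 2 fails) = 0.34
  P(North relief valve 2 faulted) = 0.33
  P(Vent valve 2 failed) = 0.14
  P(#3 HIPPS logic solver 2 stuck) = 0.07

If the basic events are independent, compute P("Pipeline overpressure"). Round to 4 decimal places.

0.0569

P(Relief train unavailable) [OR] = 1 − (1−0.24) × (1−0.39) = 0.536400
P(HIPPS stage lost) [OR] = 1 − (1−0.40) × (1−0.536400) × (1−0.22) = 0.783035
P(Vent line down) [AND] = 0.15 × 0.29 = 0.043500
P(Shutdown chain down) [AND] = 0.27 × 0.19 = 0.051300
P(Block path fails) [OR] = 1 − (1−0.051300) × (1−0.10) × (1−0.34) × (1−0.33) = 0.622436
P(Control loop lost) [AND] = 0.23 × 0.043500 × 0.09 × 0.622436 = 0.000560
P(Relief train 2 unavailable) [OR] = 1 − (1−0.783035) × (1−0.000560) × (1−0.14) = 0.813515
P(Pipeline overpressure) [AND] = 0.813515 × 0.07 = 0.056946
Rounded to 4 decimal places: P(Pipeline overpressure) ≈ 0.0569.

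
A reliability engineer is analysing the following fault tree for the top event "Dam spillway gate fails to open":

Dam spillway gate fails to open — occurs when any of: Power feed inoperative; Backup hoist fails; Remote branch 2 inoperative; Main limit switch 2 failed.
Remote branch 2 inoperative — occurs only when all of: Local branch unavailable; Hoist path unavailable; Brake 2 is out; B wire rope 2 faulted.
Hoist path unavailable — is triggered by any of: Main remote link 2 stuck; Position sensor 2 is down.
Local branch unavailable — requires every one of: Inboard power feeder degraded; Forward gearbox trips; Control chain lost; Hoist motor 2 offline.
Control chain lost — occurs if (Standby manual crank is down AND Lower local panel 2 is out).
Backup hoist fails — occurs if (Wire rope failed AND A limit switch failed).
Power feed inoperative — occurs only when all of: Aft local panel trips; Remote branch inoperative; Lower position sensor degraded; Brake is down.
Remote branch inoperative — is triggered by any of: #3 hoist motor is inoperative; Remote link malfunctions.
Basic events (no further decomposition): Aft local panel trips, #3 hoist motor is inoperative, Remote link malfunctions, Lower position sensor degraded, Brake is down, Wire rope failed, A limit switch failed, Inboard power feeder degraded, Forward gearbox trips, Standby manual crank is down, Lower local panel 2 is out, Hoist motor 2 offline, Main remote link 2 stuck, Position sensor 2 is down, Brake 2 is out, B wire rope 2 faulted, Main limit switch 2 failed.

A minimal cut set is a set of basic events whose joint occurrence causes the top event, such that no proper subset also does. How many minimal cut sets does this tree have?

6

Remote branch inoperative [OR]: union of children's cut sets → 2 cut set(s).
Power feed inoperative [AND]: one cut set from each child combined → 1 × 2 × 1 × 1 = 2 cut set(s).
Backup hoist fails [AND]: one cut set from each child combined → 1 × 1 = 1 cut set(s).
Control chain lost [AND]: one cut set from each child combined → 1 × 1 = 1 cut set(s).
Local branch unavailable [AND]: one cut set from each child combined → 1 × 1 × 1 × 1 = 1 cut set(s).
Hoist path unavailable [OR]: union of children's cut sets → 2 cut set(s).
Remote branch 2 inoperative [AND]: one cut set from each child combined → 1 × 2 × 1 × 1 = 2 cut set(s).
Dam spillway gate fails to open [OR]: union of children's cut sets → 6 cut set(s).
Minimal cut sets: {#3 hoist motor is inoperative, Aft local panel trips, Brake is down, Lower position sensor degraded}; {Aft local panel trips, Brake is down, Lower position sensor degraded, Remote link malfunctions}; {A limit switch failed, Wire rope failed}; {B wire rope 2 faulted, Brake 2 is out, Forward gearbox trips, Hoist motor 2 offline, Inboard power feeder degraded, Lower local panel 2 is out, Main remote link 2 stuck, Standby manual crank is down}; {B wire rope 2 faulted, Brake 2 is out, Forward gearbox trips, Hoist motor 2 offline, Inboard power feeder degraded, Lower local panel 2 is out, Position sensor 2 is down, Standby manual crank is down}; {Main limit switch 2 failed}.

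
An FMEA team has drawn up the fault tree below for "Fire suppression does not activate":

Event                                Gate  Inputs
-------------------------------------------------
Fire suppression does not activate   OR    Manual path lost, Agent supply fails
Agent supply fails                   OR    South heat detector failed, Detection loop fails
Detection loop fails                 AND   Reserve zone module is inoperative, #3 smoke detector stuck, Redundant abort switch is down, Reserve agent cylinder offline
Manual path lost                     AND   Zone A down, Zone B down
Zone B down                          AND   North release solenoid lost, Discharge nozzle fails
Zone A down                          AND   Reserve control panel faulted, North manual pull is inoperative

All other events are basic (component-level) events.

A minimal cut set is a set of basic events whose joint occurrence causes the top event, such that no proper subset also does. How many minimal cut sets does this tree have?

Zone A down [AND]: one cut set from each child combined → 1 × 1 = 1 cut set(s).
Zone B down [AND]: one cut set from each child combined → 1 × 1 = 1 cut set(s).
Manual path lost [AND]: one cut set from each child combined → 1 × 1 = 1 cut set(s).
Detection loop fails [AND]: one cut set from each child combined → 1 × 1 × 1 × 1 = 1 cut set(s).
Agent supply fails [OR]: union of children's cut sets → 2 cut set(s).
Fire suppression does not activate [OR]: union of children's cut sets → 3 cut set(s).
Minimal cut sets: {Discharge nozzle fails, North manual pull is inoperative, North release solenoid lost, Reserve control panel faulted}; {South heat detector failed}; {#3 smoke detector stuck, Redundant abort switch is down, Reserve agent cylinder offline, Reserve zone module is inoperative}.

3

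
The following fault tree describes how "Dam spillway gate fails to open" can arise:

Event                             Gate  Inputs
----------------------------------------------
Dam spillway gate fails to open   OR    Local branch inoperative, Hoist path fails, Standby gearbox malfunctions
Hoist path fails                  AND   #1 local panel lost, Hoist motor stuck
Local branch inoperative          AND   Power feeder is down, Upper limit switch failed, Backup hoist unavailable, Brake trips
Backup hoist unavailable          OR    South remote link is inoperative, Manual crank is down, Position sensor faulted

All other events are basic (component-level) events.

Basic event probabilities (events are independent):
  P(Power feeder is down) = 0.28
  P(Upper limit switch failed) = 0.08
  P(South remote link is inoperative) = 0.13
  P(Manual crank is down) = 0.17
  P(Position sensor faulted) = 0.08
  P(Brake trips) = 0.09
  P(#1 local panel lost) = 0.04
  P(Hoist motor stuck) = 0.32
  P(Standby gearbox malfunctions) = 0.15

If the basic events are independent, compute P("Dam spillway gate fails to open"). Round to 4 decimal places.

0.1614

P(Backup hoist unavailable) [OR] = 1 − (1−0.13) × (1−0.17) × (1−0.08) = 0.335668
P(Local branch inoperative) [AND] = 0.28 × 0.08 × 0.335668 × 0.09 = 0.000677
P(Hoist path fails) [AND] = 0.04 × 0.32 = 0.012800
P(Dam spillway gate fails to open) [OR] = 1 − (1−0.000677) × (1−0.012800) × (1−0.15) = 0.161448
Rounded to 4 decimal places: P(Dam spillway gate fails to open) ≈ 0.1614.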